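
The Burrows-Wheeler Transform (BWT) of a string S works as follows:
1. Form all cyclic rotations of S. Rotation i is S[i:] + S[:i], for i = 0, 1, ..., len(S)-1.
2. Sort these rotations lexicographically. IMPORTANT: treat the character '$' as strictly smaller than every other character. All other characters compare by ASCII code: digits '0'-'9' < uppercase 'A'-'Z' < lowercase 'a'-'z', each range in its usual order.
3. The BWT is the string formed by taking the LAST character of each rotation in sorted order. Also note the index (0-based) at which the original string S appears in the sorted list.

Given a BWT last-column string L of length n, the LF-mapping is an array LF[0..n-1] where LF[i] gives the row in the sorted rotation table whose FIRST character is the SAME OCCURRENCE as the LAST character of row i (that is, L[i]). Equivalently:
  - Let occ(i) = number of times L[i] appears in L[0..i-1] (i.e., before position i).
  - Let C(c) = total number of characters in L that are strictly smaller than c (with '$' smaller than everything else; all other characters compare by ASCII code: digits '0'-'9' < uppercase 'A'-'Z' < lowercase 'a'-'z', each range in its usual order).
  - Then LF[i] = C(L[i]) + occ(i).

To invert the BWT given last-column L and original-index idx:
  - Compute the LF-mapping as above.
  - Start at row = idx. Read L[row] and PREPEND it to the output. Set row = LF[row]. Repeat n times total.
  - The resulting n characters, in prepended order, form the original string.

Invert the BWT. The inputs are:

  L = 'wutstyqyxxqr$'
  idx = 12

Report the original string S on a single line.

Answer: yuqtsrytqxxw$

Derivation:
LF mapping: 8 7 5 4 6 11 1 12 9 10 2 3 0
Walk LF starting at row 12, prepending L[row]:
  step 1: row=12, L[12]='$', prepend. Next row=LF[12]=0
  step 2: row=0, L[0]='w', prepend. Next row=LF[0]=8
  step 3: row=8, L[8]='x', prepend. Next row=LF[8]=9
  step 4: row=9, L[9]='x', prepend. Next row=LF[9]=10
  step 5: row=10, L[10]='q', prepend. Next row=LF[10]=2
  step 6: row=2, L[2]='t', prepend. Next row=LF[2]=5
  step 7: row=5, L[5]='y', prepend. Next row=LF[5]=11
  step 8: row=11, L[11]='r', prepend. Next row=LF[11]=3
  step 9: row=3, L[3]='s', prepend. Next row=LF[3]=4
  step 10: row=4, L[4]='t', prepend. Next row=LF[4]=6
  step 11: row=6, L[6]='q', prepend. Next row=LF[6]=1
  step 12: row=1, L[1]='u', prepend. Next row=LF[1]=7
  step 13: row=7, L[7]='y', prepend. Next row=LF[7]=12
Reversed output: yuqtsrytqxxw$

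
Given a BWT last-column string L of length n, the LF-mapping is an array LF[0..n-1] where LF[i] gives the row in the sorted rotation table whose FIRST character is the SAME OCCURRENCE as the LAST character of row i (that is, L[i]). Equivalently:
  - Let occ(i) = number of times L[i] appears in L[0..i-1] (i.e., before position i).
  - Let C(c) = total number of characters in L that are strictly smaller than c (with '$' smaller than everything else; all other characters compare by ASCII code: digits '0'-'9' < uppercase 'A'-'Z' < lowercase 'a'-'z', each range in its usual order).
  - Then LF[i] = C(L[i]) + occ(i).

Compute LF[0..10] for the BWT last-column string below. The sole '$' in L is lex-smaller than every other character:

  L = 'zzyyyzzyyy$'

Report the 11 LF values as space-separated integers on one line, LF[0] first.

Answer: 7 8 1 2 3 9 10 4 5 6 0

Derivation:
Char counts: '$':1, 'y':6, 'z':4
C (first-col start): C('$')=0, C('y')=1, C('z')=7
L[0]='z': occ=0, LF[0]=C('z')+0=7+0=7
L[1]='z': occ=1, LF[1]=C('z')+1=7+1=8
L[2]='y': occ=0, LF[2]=C('y')+0=1+0=1
L[3]='y': occ=1, LF[3]=C('y')+1=1+1=2
L[4]='y': occ=2, LF[4]=C('y')+2=1+2=3
L[5]='z': occ=2, LF[5]=C('z')+2=7+2=9
L[6]='z': occ=3, LF[6]=C('z')+3=7+3=10
L[7]='y': occ=3, LF[7]=C('y')+3=1+3=4
L[8]='y': occ=4, LF[8]=C('y')+4=1+4=5
L[9]='y': occ=5, LF[9]=C('y')+5=1+5=6
L[10]='$': occ=0, LF[10]=C('$')+0=0+0=0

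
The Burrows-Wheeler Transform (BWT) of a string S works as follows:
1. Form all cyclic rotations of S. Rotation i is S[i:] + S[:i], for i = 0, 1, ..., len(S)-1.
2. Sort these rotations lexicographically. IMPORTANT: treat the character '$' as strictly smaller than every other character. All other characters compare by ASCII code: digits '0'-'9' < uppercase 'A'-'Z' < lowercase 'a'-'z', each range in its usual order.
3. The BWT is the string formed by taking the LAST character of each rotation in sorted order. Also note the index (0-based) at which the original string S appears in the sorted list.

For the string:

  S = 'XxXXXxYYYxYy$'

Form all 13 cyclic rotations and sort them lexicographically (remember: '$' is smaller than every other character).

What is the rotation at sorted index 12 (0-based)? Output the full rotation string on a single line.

All 13 rotations (rotation i = S[i:]+S[:i]):
  rot[0] = XxXXXxYYYxYy$
  rot[1] = xXXXxYYYxYy$X
  rot[2] = XXXxYYYxYy$Xx
  rot[3] = XXxYYYxYy$XxX
  rot[4] = XxYYYxYy$XxXX
  rot[5] = xYYYxYy$XxXXX
  rot[6] = YYYxYy$XxXXXx
  rot[7] = YYxYy$XxXXXxY
  rot[8] = YxYy$XxXXXxYY
  rot[9] = xYy$XxXXXxYYY
  rot[10] = Yy$XxXXXxYYYx
  rot[11] = y$XxXXXxYYYxY
  rot[12] = $XxXXXxYYYxYy
Sorted (with $ < everything):
  sorted[0] = $XxXXXxYYYxYy
  sorted[1] = XXXxYYYxYy$Xx
  sorted[2] = XXxYYYxYy$XxX
  sorted[3] = XxXXXxYYYxYy$
  sorted[4] = XxYYYxYy$XxXX
  sorted[5] = YYYxYy$XxXXXx
  sorted[6] = YYxYy$XxXXXxY
  sorted[7] = YxYy$XxXXXxYY
  sorted[8] = Yy$XxXXXxYYYx
  sorted[9] = xXXXxYYYxYy$X
  sorted[10] = xYYYxYy$XxXXX
  sorted[11] = xYy$XxXXXxYYY
  sorted[12] = y$XxXXXxYYYxY
sorted[12] = y$XxXXXxYYYxY

Answer: y$XxXXXxYYYxY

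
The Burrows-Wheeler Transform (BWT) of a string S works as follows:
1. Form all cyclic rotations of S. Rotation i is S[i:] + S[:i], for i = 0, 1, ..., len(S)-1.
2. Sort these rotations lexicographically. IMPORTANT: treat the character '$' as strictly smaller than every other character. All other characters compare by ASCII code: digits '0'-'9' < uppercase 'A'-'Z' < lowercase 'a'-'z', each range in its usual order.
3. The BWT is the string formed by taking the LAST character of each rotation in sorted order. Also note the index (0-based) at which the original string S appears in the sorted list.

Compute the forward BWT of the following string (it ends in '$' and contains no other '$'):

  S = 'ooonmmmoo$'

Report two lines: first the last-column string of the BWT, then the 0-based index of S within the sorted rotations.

Answer: onmmooomo$
9

Derivation:
All 10 rotations (rotation i = S[i:]+S[:i]):
  rot[0] = ooonmmmoo$
  rot[1] = oonmmmoo$o
  rot[2] = onmmmoo$oo
  rot[3] = nmmmoo$ooo
  rot[4] = mmmoo$ooon
  rot[5] = mmoo$ooonm
  rot[6] = moo$ooonmm
  rot[7] = oo$ooonmmm
  rot[8] = o$ooonmmmo
  rot[9] = $ooonmmmoo
Sorted (with $ < everything):
  sorted[0] = $ooonmmmoo  (last char: 'o')
  sorted[1] = mmmoo$ooon  (last char: 'n')
  sorted[2] = mmoo$ooonm  (last char: 'm')
  sorted[3] = moo$ooonmm  (last char: 'm')
  sorted[4] = nmmmoo$ooo  (last char: 'o')
  sorted[5] = o$ooonmmmo  (last char: 'o')
  sorted[6] = onmmmoo$oo  (last char: 'o')
  sorted[7] = oo$ooonmmm  (last char: 'm')
  sorted[8] = oonmmmoo$o  (last char: 'o')
  sorted[9] = ooonmmmoo$  (last char: '$')
Last column: onmmooomo$
Original string S is at sorted index 9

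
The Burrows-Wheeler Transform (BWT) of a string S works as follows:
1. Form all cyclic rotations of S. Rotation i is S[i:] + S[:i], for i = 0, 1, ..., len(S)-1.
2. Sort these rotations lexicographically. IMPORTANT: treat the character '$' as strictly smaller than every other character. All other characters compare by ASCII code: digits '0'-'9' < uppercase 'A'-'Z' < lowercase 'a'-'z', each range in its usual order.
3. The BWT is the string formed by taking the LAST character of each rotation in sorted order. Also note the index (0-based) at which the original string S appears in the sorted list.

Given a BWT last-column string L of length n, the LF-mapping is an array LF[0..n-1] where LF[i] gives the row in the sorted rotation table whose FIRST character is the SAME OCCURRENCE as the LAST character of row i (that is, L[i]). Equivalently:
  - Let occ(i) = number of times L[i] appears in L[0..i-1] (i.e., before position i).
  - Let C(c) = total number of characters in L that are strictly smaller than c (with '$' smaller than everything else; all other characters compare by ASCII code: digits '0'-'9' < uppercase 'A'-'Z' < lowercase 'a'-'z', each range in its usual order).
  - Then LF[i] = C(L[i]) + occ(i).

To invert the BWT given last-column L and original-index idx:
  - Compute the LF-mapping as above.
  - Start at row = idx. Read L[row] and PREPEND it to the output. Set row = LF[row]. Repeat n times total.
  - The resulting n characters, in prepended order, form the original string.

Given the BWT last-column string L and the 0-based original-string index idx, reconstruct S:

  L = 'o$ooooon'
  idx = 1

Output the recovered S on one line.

Answer: noooooo$

Derivation:
LF mapping: 2 0 3 4 5 6 7 1
Walk LF starting at row 1, prepending L[row]:
  step 1: row=1, L[1]='$', prepend. Next row=LF[1]=0
  step 2: row=0, L[0]='o', prepend. Next row=LF[0]=2
  step 3: row=2, L[2]='o', prepend. Next row=LF[2]=3
  step 4: row=3, L[3]='o', prepend. Next row=LF[3]=4
  step 5: row=4, L[4]='o', prepend. Next row=LF[4]=5
  step 6: row=5, L[5]='o', prepend. Next row=LF[5]=6
  step 7: row=6, L[6]='o', prepend. Next row=LF[6]=7
  step 8: row=7, L[7]='n', prepend. Next row=LF[7]=1
Reversed output: noooooo$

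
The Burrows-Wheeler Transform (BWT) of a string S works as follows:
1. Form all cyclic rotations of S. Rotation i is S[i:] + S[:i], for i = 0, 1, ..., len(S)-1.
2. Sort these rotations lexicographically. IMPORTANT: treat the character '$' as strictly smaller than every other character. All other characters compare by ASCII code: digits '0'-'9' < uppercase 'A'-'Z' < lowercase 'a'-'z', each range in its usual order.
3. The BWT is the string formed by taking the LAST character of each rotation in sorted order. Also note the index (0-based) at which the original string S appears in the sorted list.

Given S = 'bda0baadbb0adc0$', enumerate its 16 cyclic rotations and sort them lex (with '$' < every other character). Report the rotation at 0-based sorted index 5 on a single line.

All 16 rotations (rotation i = S[i:]+S[:i]):
  rot[0] = bda0baadbb0adc0$
  rot[1] = da0baadbb0adc0$b
  rot[2] = a0baadbb0adc0$bd
  rot[3] = 0baadbb0adc0$bda
  rot[4] = baadbb0adc0$bda0
  rot[5] = aadbb0adc0$bda0b
  rot[6] = adbb0adc0$bda0ba
  rot[7] = dbb0adc0$bda0baa
  rot[8] = bb0adc0$bda0baad
  rot[9] = b0adc0$bda0baadb
  rot[10] = 0adc0$bda0baadbb
  rot[11] = adc0$bda0baadbb0
  rot[12] = dc0$bda0baadbb0a
  rot[13] = c0$bda0baadbb0ad
  rot[14] = 0$bda0baadbb0adc
  rot[15] = $bda0baadbb0adc0
Sorted (with $ < everything):
  sorted[0] = $bda0baadbb0adc0
  sorted[1] = 0$bda0baadbb0adc
  sorted[2] = 0adc0$bda0baadbb
  sorted[3] = 0baadbb0adc0$bda
  sorted[4] = a0baadbb0adc0$bd
  sorted[5] = aadbb0adc0$bda0b
  sorted[6] = adbb0adc0$bda0ba
  sorted[7] = adc0$bda0baadbb0
  sorted[8] = b0adc0$bda0baadb
  sorted[9] = baadbb0adc0$bda0
  sorted[10] = bb0adc0$bda0baad
  sorted[11] = bda0baadbb0adc0$
  sorted[12] = c0$bda0baadbb0ad
  sorted[13] = da0baadbb0adc0$b
  sorted[14] = dbb0adc0$bda0baa
  sorted[15] = dc0$bda0baadbb0a
sorted[5] = aadbb0adc0$bda0b

Answer: aadbb0adc0$bda0b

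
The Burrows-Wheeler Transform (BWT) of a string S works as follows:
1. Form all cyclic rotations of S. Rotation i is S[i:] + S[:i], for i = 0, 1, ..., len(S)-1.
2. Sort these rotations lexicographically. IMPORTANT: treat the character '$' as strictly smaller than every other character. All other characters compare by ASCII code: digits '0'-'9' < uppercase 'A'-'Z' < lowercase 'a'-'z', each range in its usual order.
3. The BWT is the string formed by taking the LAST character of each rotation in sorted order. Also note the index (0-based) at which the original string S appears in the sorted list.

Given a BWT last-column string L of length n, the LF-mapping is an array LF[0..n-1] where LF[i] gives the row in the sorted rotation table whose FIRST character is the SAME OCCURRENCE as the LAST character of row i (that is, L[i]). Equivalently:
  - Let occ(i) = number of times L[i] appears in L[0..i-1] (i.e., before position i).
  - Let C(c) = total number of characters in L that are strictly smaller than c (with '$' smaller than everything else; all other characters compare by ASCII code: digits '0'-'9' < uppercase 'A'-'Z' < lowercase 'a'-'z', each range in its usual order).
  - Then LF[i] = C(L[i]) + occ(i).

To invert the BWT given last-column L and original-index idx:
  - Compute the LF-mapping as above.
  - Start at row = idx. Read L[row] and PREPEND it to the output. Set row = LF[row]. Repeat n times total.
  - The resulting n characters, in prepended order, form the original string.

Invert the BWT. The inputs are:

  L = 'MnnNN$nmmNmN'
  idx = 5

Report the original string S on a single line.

Answer: NnmmmnNNNnM$

Derivation:
LF mapping: 1 9 10 2 3 0 11 6 7 4 8 5
Walk LF starting at row 5, prepending L[row]:
  step 1: row=5, L[5]='$', prepend. Next row=LF[5]=0
  step 2: row=0, L[0]='M', prepend. Next row=LF[0]=1
  step 3: row=1, L[1]='n', prepend. Next row=LF[1]=9
  step 4: row=9, L[9]='N', prepend. Next row=LF[9]=4
  step 5: row=4, L[4]='N', prepend. Next row=LF[4]=3
  step 6: row=3, L[3]='N', prepend. Next row=LF[3]=2
  step 7: row=2, L[2]='n', prepend. Next row=LF[2]=10
  step 8: row=10, L[10]='m', prepend. Next row=LF[10]=8
  step 9: row=8, L[8]='m', prepend. Next row=LF[8]=7
  step 10: row=7, L[7]='m', prepend. Next row=LF[7]=6
  step 11: row=6, L[6]='n', prepend. Next row=LF[6]=11
  step 12: row=11, L[11]='N', prepend. Next row=LF[11]=5
Reversed output: NnmmmnNNNnM$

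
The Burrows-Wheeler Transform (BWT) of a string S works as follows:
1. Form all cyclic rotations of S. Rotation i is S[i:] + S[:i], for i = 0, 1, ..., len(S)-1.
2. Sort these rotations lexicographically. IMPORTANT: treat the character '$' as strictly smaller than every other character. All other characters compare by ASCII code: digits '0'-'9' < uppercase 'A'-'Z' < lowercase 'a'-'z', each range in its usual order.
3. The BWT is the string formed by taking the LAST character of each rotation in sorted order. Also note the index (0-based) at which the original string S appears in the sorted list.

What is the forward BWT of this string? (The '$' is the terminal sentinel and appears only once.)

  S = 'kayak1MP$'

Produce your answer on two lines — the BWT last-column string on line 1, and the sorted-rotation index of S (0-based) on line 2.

All 9 rotations (rotation i = S[i:]+S[:i]):
  rot[0] = kayak1MP$
  rot[1] = ayak1MP$k
  rot[2] = yak1MP$ka
  rot[3] = ak1MP$kay
  rot[4] = k1MP$kaya
  rot[5] = 1MP$kayak
  rot[6] = MP$kayak1
  rot[7] = P$kayak1M
  rot[8] = $kayak1MP
Sorted (with $ < everything):
  sorted[0] = $kayak1MP  (last char: 'P')
  sorted[1] = 1MP$kayak  (last char: 'k')
  sorted[2] = MP$kayak1  (last char: '1')
  sorted[3] = P$kayak1M  (last char: 'M')
  sorted[4] = ak1MP$kay  (last char: 'y')
  sorted[5] = ayak1MP$k  (last char: 'k')
  sorted[6] = k1MP$kaya  (last char: 'a')
  sorted[7] = kayak1MP$  (last char: '$')
  sorted[8] = yak1MP$ka  (last char: 'a')
Last column: Pk1Myka$a
Original string S is at sorted index 7

Answer: Pk1Myka$a
7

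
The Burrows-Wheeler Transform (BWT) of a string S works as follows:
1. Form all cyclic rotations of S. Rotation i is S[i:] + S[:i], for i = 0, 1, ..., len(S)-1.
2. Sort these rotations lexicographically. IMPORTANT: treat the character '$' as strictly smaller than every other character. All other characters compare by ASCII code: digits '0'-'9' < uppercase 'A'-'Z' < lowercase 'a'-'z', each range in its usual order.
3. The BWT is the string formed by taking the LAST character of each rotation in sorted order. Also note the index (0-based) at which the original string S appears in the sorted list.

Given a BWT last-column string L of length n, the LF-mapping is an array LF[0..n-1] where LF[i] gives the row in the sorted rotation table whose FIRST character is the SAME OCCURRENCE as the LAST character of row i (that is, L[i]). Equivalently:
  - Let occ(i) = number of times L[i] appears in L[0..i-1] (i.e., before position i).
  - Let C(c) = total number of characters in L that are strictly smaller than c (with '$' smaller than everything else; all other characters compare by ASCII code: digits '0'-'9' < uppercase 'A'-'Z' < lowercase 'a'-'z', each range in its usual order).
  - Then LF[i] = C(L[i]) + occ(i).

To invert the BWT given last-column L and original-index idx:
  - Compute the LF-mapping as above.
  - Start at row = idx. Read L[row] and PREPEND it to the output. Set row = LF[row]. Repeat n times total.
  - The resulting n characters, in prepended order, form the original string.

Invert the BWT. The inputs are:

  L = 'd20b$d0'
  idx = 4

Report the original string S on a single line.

LF mapping: 5 3 1 4 0 6 2
Walk LF starting at row 4, prepending L[row]:
  step 1: row=4, L[4]='$', prepend. Next row=LF[4]=0
  step 2: row=0, L[0]='d', prepend. Next row=LF[0]=5
  step 3: row=5, L[5]='d', prepend. Next row=LF[5]=6
  step 4: row=6, L[6]='0', prepend. Next row=LF[6]=2
  step 5: row=2, L[2]='0', prepend. Next row=LF[2]=1
  step 6: row=1, L[1]='2', prepend. Next row=LF[1]=3
  step 7: row=3, L[3]='b', prepend. Next row=LF[3]=4
Reversed output: b200dd$

Answer: b200dd$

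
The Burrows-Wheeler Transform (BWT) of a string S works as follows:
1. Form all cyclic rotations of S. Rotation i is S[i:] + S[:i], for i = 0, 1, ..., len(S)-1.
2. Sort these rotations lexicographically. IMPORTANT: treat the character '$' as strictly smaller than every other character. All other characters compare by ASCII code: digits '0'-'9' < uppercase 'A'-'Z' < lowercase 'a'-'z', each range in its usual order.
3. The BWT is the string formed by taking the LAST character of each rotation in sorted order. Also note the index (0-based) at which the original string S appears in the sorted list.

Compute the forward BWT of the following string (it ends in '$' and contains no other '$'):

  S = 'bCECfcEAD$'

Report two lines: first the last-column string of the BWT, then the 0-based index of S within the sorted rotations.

All 10 rotations (rotation i = S[i:]+S[:i]):
  rot[0] = bCECfcEAD$
  rot[1] = CECfcEAD$b
  rot[2] = ECfcEAD$bC
  rot[3] = CfcEAD$bCE
  rot[4] = fcEAD$bCEC
  rot[5] = cEAD$bCECf
  rot[6] = EAD$bCECfc
  rot[7] = AD$bCECfcE
  rot[8] = D$bCECfcEA
  rot[9] = $bCECfcEAD
Sorted (with $ < everything):
  sorted[0] = $bCECfcEAD  (last char: 'D')
  sorted[1] = AD$bCECfcE  (last char: 'E')
  sorted[2] = CECfcEAD$b  (last char: 'b')
  sorted[3] = CfcEAD$bCE  (last char: 'E')
  sorted[4] = D$bCECfcEA  (last char: 'A')
  sorted[5] = EAD$bCECfc  (last char: 'c')
  sorted[6] = ECfcEAD$bC  (last char: 'C')
  sorted[7] = bCECfcEAD$  (last char: '$')
  sorted[8] = cEAD$bCECf  (last char: 'f')
  sorted[9] = fcEAD$bCEC  (last char: 'C')
Last column: DEbEAcC$fC
Original string S is at sorted index 7

Answer: DEbEAcC$fC
7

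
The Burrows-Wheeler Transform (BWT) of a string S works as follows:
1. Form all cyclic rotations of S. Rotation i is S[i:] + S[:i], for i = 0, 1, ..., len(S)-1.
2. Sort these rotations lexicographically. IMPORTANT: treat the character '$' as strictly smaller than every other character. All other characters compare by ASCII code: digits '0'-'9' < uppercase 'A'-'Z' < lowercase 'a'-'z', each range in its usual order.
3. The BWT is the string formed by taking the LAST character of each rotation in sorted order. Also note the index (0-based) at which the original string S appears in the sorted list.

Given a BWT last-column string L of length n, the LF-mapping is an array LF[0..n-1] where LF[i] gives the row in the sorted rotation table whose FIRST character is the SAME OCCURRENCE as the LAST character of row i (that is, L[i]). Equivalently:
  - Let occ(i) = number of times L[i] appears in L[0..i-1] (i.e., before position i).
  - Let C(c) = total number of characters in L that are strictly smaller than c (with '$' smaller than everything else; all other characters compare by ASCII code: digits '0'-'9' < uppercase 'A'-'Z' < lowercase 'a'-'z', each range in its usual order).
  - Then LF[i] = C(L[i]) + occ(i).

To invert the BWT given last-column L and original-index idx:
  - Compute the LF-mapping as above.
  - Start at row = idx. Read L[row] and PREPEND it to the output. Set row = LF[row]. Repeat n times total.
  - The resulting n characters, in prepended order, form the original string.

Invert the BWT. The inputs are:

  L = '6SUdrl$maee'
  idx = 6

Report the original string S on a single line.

LF mapping: 1 2 3 5 10 8 0 9 4 6 7
Walk LF starting at row 6, prepending L[row]:
  step 1: row=6, L[6]='$', prepend. Next row=LF[6]=0
  step 2: row=0, L[0]='6', prepend. Next row=LF[0]=1
  step 3: row=1, L[1]='S', prepend. Next row=LF[1]=2
  step 4: row=2, L[2]='U', prepend. Next row=LF[2]=3
  step 5: row=3, L[3]='d', prepend. Next row=LF[3]=5
  step 6: row=5, L[5]='l', prepend. Next row=LF[5]=8
  step 7: row=8, L[8]='a', prepend. Next row=LF[8]=4
  step 8: row=4, L[4]='r', prepend. Next row=LF[4]=10
  step 9: row=10, L[10]='e', prepend. Next row=LF[10]=7
  step 10: row=7, L[7]='m', prepend. Next row=LF[7]=9
  step 11: row=9, L[9]='e', prepend. Next row=LF[9]=6
Reversed output: emeraldUS6$

Answer: emeraldUS6$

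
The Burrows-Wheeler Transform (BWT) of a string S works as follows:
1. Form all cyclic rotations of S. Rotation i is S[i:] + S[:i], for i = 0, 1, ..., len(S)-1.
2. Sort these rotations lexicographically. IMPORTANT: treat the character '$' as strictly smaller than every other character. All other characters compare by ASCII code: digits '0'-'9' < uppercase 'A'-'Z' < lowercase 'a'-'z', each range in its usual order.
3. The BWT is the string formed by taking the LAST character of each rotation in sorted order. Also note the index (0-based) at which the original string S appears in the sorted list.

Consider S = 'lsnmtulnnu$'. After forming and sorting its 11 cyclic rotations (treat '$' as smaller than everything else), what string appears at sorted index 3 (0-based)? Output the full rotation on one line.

All 11 rotations (rotation i = S[i:]+S[:i]):
  rot[0] = lsnmtulnnu$
  rot[1] = snmtulnnu$l
  rot[2] = nmtulnnu$ls
  rot[3] = mtulnnu$lsn
  rot[4] = tulnnu$lsnm
  rot[5] = ulnnu$lsnmt
  rot[6] = lnnu$lsnmtu
  rot[7] = nnu$lsnmtul
  rot[8] = nu$lsnmtuln
  rot[9] = u$lsnmtulnn
  rot[10] = $lsnmtulnnu
Sorted (with $ < everything):
  sorted[0] = $lsnmtulnnu
  sorted[1] = lnnu$lsnmtu
  sorted[2] = lsnmtulnnu$
  sorted[3] = mtulnnu$lsn
  sorted[4] = nmtulnnu$ls
  sorted[5] = nnu$lsnmtul
  sorted[6] = nu$lsnmtuln
  sorted[7] = snmtulnnu$l
  sorted[8] = tulnnu$lsnm
  sorted[9] = u$lsnmtulnn
  sorted[10] = ulnnu$lsnmt
sorted[3] = mtulnnu$lsn

Answer: mtulnnu$lsn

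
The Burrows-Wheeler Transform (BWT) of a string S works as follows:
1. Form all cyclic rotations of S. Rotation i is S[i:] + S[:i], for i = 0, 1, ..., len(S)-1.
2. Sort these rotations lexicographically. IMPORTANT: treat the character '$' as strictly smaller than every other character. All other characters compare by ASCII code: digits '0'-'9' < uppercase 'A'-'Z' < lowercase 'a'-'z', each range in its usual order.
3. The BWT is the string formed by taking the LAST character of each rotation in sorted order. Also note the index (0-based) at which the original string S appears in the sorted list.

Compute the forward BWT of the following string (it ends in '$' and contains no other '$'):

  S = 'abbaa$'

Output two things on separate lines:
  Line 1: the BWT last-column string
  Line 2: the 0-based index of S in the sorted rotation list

All 6 rotations (rotation i = S[i:]+S[:i]):
  rot[0] = abbaa$
  rot[1] = bbaa$a
  rot[2] = baa$ab
  rot[3] = aa$abb
  rot[4] = a$abba
  rot[5] = $abbaa
Sorted (with $ < everything):
  sorted[0] = $abbaa  (last char: 'a')
  sorted[1] = a$abba  (last char: 'a')
  sorted[2] = aa$abb  (last char: 'b')
  sorted[3] = abbaa$  (last char: '$')
  sorted[4] = baa$ab  (last char: 'b')
  sorted[5] = bbaa$a  (last char: 'a')
Last column: aab$ba
Original string S is at sorted index 3

Answer: aab$ba
3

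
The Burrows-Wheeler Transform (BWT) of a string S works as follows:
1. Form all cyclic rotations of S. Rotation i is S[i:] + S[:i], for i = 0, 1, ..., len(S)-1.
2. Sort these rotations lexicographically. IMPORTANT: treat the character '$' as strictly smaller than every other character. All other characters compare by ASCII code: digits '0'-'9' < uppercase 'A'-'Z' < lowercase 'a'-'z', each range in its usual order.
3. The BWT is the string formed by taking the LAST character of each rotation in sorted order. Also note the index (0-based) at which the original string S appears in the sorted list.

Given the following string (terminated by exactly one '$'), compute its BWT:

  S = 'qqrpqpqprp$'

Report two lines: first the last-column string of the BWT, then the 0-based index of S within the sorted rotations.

All 11 rotations (rotation i = S[i:]+S[:i]):
  rot[0] = qqrpqpqprp$
  rot[1] = qrpqpqprp$q
  rot[2] = rpqpqprp$qq
  rot[3] = pqpqprp$qqr
  rot[4] = qpqprp$qqrp
  rot[5] = pqprp$qqrpq
  rot[6] = qprp$qqrpqp
  rot[7] = prp$qqrpqpq
  rot[8] = rp$qqrpqpqp
  rot[9] = p$qqrpqpqpr
  rot[10] = $qqrpqpqprp
Sorted (with $ < everything):
  sorted[0] = $qqrpqpqprp  (last char: 'p')
  sorted[1] = p$qqrpqpqpr  (last char: 'r')
  sorted[2] = pqpqprp$qqr  (last char: 'r')
  sorted[3] = pqprp$qqrpq  (last char: 'q')
  sorted[4] = prp$qqrpqpq  (last char: 'q')
  sorted[5] = qpqprp$qqrp  (last char: 'p')
  sorted[6] = qprp$qqrpqp  (last char: 'p')
  sorted[7] = qqrpqpqprp$  (last char: '$')
  sorted[8] = qrpqpqprp$q  (last char: 'q')
  sorted[9] = rp$qqrpqpqp  (last char: 'p')
  sorted[10] = rpqpqprp$qq  (last char: 'q')
Last column: prrqqpp$qpq
Original string S is at sorted index 7

Answer: prrqqpp$qpq
7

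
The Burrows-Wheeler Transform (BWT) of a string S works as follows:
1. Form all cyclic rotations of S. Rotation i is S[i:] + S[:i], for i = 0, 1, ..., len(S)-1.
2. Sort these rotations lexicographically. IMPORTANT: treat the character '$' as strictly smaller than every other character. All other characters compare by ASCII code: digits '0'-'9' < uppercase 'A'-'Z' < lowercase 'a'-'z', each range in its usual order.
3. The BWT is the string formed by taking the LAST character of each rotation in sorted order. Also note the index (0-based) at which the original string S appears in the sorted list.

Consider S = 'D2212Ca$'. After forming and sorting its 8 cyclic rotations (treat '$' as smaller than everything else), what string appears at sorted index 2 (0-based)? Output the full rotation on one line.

All 8 rotations (rotation i = S[i:]+S[:i]):
  rot[0] = D2212Ca$
  rot[1] = 2212Ca$D
  rot[2] = 212Ca$D2
  rot[3] = 12Ca$D22
  rot[4] = 2Ca$D221
  rot[5] = Ca$D2212
  rot[6] = a$D2212C
  rot[7] = $D2212Ca
Sorted (with $ < everything):
  sorted[0] = $D2212Ca
  sorted[1] = 12Ca$D22
  sorted[2] = 212Ca$D2
  sorted[3] = 2212Ca$D
  sorted[4] = 2Ca$D221
  sorted[5] = Ca$D2212
  sorted[6] = D2212Ca$
  sorted[7] = a$D2212C
sorted[2] = 212Ca$D2

Answer: 212Ca$D2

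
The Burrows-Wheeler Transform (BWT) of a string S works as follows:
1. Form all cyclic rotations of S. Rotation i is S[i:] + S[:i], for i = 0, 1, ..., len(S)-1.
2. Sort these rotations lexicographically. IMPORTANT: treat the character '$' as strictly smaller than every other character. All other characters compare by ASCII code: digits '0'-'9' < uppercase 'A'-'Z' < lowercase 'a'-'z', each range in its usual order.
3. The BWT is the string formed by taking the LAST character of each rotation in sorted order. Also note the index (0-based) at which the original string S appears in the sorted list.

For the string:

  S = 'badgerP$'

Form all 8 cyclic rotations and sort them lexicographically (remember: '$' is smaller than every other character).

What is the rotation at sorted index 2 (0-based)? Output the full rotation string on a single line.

Answer: adgerP$b

Derivation:
All 8 rotations (rotation i = S[i:]+S[:i]):
  rot[0] = badgerP$
  rot[1] = adgerP$b
  rot[2] = dgerP$ba
  rot[3] = gerP$bad
  rot[4] = erP$badg
  rot[5] = rP$badge
  rot[6] = P$badger
  rot[7] = $badgerP
Sorted (with $ < everything):
  sorted[0] = $badgerP
  sorted[1] = P$badger
  sorted[2] = adgerP$b
  sorted[3] = badgerP$
  sorted[4] = dgerP$ba
  sorted[5] = erP$badg
  sorted[6] = gerP$bad
  sorted[7] = rP$badge
sorted[2] = adgerP$b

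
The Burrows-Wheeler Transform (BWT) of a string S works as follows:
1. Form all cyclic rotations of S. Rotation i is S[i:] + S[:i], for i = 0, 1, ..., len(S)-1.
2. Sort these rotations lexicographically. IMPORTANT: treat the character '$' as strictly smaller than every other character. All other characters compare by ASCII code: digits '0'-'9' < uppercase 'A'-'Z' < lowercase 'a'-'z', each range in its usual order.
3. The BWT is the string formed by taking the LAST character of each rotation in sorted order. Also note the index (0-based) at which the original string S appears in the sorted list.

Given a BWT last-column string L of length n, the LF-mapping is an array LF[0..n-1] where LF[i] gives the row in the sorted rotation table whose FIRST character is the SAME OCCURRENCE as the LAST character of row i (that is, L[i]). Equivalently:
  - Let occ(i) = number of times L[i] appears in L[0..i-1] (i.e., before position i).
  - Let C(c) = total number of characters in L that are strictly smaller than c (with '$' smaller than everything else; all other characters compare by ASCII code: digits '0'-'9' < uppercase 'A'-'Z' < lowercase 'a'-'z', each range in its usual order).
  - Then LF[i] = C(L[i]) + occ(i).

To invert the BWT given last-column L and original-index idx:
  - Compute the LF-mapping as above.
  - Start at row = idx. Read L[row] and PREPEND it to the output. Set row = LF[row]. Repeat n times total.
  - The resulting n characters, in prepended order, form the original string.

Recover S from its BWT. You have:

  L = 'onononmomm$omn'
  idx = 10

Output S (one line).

Answer: omnoomonnmnmo$

Derivation:
LF mapping: 9 5 10 6 11 7 1 12 2 3 0 13 4 8
Walk LF starting at row 10, prepending L[row]:
  step 1: row=10, L[10]='$', prepend. Next row=LF[10]=0
  step 2: row=0, L[0]='o', prepend. Next row=LF[0]=9
  step 3: row=9, L[9]='m', prepend. Next row=LF[9]=3
  step 4: row=3, L[3]='n', prepend. Next row=LF[3]=6
  step 5: row=6, L[6]='m', prepend. Next row=LF[6]=1
  step 6: row=1, L[1]='n', prepend. Next row=LF[1]=5
  step 7: row=5, L[5]='n', prepend. Next row=LF[5]=7
  step 8: row=7, L[7]='o', prepend. Next row=LF[7]=12
  step 9: row=12, L[12]='m', prepend. Next row=LF[12]=4
  step 10: row=4, L[4]='o', prepend. Next row=LF[4]=11
  step 11: row=11, L[11]='o', prepend. Next row=LF[11]=13
  step 12: row=13, L[13]='n', prepend. Next row=LF[13]=8
  step 13: row=8, L[8]='m', prepend. Next row=LF[8]=2
  step 14: row=2, L[2]='o', prepend. Next row=LF[2]=10
Reversed output: omnoomonnmnmo$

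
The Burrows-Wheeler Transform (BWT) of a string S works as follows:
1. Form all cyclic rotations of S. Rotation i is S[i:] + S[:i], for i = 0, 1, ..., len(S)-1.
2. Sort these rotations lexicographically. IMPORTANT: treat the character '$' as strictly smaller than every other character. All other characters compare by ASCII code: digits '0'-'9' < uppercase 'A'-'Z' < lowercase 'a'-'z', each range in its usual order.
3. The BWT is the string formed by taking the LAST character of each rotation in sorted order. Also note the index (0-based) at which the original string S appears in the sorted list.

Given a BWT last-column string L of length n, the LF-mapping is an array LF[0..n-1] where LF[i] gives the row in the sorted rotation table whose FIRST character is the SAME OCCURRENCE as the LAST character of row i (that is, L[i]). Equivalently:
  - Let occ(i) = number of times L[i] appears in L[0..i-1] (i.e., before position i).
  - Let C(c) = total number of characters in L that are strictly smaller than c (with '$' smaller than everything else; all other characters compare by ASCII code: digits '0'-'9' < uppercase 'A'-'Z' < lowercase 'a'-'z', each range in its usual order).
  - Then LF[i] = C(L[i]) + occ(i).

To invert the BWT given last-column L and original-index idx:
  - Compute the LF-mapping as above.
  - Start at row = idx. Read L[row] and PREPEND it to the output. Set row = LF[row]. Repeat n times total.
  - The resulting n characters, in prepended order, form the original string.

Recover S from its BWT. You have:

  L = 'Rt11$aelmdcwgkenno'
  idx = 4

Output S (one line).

LF mapping: 3 16 1 2 0 4 7 11 12 6 5 17 9 10 8 13 14 15
Walk LF starting at row 4, prepending L[row]:
  step 1: row=4, L[4]='$', prepend. Next row=LF[4]=0
  step 2: row=0, L[0]='R', prepend. Next row=LF[0]=3
  step 3: row=3, L[3]='1', prepend. Next row=LF[3]=2
  step 4: row=2, L[2]='1', prepend. Next row=LF[2]=1
  step 5: row=1, L[1]='t', prepend. Next row=LF[1]=16
  step 6: row=16, L[16]='n', prepend. Next row=LF[16]=14
  step 7: row=14, L[14]='e', prepend. Next row=LF[14]=8
  step 8: row=8, L[8]='m', prepend. Next row=LF[8]=12
  step 9: row=12, L[12]='g', prepend. Next row=LF[12]=9
  step 10: row=9, L[9]='d', prepend. Next row=LF[9]=6
  step 11: row=6, L[6]='e', prepend. Next row=LF[6]=7
  step 12: row=7, L[7]='l', prepend. Next row=LF[7]=11
  step 13: row=11, L[11]='w', prepend. Next row=LF[11]=17
  step 14: row=17, L[17]='o', prepend. Next row=LF[17]=15
  step 15: row=15, L[15]='n', prepend. Next row=LF[15]=13
  step 16: row=13, L[13]='k', prepend. Next row=LF[13]=10
  step 17: row=10, L[10]='c', prepend. Next row=LF[10]=5
  step 18: row=5, L[5]='a', prepend. Next row=LF[5]=4
Reversed output: acknowledgment11R$

Answer: acknowledgment11R$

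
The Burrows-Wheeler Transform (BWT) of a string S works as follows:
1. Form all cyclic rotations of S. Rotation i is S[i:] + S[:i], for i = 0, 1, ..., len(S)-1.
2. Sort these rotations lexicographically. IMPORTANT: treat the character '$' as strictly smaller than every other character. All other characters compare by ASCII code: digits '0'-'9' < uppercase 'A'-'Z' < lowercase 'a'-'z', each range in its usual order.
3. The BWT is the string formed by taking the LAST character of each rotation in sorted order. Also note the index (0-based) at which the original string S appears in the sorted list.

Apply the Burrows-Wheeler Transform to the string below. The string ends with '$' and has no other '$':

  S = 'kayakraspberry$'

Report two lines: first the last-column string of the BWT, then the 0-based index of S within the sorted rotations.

All 15 rotations (rotation i = S[i:]+S[:i]):
  rot[0] = kayakraspberry$
  rot[1] = ayakraspberry$k
  rot[2] = yakraspberry$ka
  rot[3] = akraspberry$kay
  rot[4] = kraspberry$kaya
  rot[5] = raspberry$kayak
  rot[6] = aspberry$kayakr
  rot[7] = spberry$kayakra
  rot[8] = pberry$kayakras
  rot[9] = berry$kayakrasp
  rot[10] = erry$kayakraspb
  rot[11] = rry$kayakraspbe
  rot[12] = ry$kayakraspber
  rot[13] = y$kayakraspberr
  rot[14] = $kayakraspberry
Sorted (with $ < everything):
  sorted[0] = $kayakraspberry  (last char: 'y')
  sorted[1] = akraspberry$kay  (last char: 'y')
  sorted[2] = aspberry$kayakr  (last char: 'r')
  sorted[3] = ayakraspberry$k  (last char: 'k')
  sorted[4] = berry$kayakrasp  (last char: 'p')
  sorted[5] = erry$kayakraspb  (last char: 'b')
  sorted[6] = kayakraspberry$  (last char: '$')
  sorted[7] = kraspberry$kaya  (last char: 'a')
  sorted[8] = pberry$kayakras  (last char: 's')
  sorted[9] = raspberry$kayak  (last char: 'k')
  sorted[10] = rry$kayakraspbe  (last char: 'e')
  sorted[11] = ry$kayakraspber  (last char: 'r')
  sorted[12] = spberry$kayakra  (last char: 'a')
  sorted[13] = y$kayakraspberr  (last char: 'r')
  sorted[14] = yakraspberry$ka  (last char: 'a')
Last column: yyrkpb$askerara
Original string S is at sorted index 6

Answer: yyrkpb$askerara
6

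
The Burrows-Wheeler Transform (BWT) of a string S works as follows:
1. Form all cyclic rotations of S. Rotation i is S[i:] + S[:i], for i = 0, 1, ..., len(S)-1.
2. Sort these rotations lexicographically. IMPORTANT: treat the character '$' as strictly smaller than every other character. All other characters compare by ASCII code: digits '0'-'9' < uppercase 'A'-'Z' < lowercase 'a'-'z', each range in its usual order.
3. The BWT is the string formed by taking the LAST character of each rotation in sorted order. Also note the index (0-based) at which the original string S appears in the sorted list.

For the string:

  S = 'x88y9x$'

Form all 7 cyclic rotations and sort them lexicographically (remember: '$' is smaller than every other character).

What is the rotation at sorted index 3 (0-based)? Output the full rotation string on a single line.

Answer: 9x$x88y

Derivation:
All 7 rotations (rotation i = S[i:]+S[:i]):
  rot[0] = x88y9x$
  rot[1] = 88y9x$x
  rot[2] = 8y9x$x8
  rot[3] = y9x$x88
  rot[4] = 9x$x88y
  rot[5] = x$x88y9
  rot[6] = $x88y9x
Sorted (with $ < everything):
  sorted[0] = $x88y9x
  sorted[1] = 88y9x$x
  sorted[2] = 8y9x$x8
  sorted[3] = 9x$x88y
  sorted[4] = x$x88y9
  sorted[5] = x88y9x$
  sorted[6] = y9x$x88
sorted[3] = 9x$x88y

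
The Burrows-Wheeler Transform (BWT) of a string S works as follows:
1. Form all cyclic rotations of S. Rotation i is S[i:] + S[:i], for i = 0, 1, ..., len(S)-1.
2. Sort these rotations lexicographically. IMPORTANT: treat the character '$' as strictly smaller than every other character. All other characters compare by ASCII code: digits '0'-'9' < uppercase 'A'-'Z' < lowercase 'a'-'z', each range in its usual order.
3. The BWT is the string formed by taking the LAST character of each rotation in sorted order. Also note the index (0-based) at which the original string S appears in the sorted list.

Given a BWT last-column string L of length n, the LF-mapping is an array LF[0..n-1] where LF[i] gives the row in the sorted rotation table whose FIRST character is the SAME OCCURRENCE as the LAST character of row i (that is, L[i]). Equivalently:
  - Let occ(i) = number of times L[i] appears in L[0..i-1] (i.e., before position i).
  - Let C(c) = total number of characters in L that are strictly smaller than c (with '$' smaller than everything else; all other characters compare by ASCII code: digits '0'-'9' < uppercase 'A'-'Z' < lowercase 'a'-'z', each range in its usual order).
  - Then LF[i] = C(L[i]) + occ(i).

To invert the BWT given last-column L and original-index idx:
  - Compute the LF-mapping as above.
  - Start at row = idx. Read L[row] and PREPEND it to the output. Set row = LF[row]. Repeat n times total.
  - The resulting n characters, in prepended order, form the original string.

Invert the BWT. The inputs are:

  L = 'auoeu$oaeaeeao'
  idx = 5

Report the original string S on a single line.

LF mapping: 1 12 9 5 13 0 10 2 6 3 7 8 4 11
Walk LF starting at row 5, prepending L[row]:
  step 1: row=5, L[5]='$', prepend. Next row=LF[5]=0
  step 2: row=0, L[0]='a', prepend. Next row=LF[0]=1
  step 3: row=1, L[1]='u', prepend. Next row=LF[1]=12
  step 4: row=12, L[12]='a', prepend. Next row=LF[12]=4
  step 5: row=4, L[4]='u', prepend. Next row=LF[4]=13
  step 6: row=13, L[13]='o', prepend. Next row=LF[13]=11
  step 7: row=11, L[11]='e', prepend. Next row=LF[11]=8
  step 8: row=8, L[8]='e', prepend. Next row=LF[8]=6
  step 9: row=6, L[6]='o', prepend. Next row=LF[6]=10
  step 10: row=10, L[10]='e', prepend. Next row=LF[10]=7
  step 11: row=7, L[7]='a', prepend. Next row=LF[7]=2
  step 12: row=2, L[2]='o', prepend. Next row=LF[2]=9
  step 13: row=9, L[9]='a', prepend. Next row=LF[9]=3
  step 14: row=3, L[3]='e', prepend. Next row=LF[3]=5
Reversed output: eaoaeoeeouaua$

Answer: eaoaeoeeouaua$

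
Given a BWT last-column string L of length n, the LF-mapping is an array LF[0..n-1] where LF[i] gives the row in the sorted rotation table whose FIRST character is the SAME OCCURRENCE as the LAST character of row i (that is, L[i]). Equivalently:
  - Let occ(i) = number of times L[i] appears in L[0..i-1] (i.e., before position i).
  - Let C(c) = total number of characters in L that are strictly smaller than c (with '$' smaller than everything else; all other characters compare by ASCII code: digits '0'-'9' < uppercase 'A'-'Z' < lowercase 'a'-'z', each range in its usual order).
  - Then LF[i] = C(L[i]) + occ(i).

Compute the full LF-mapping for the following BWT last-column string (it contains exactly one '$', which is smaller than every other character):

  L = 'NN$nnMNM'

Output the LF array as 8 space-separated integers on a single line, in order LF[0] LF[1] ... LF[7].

Char counts: '$':1, 'M':2, 'N':3, 'n':2
C (first-col start): C('$')=0, C('M')=1, C('N')=3, C('n')=6
L[0]='N': occ=0, LF[0]=C('N')+0=3+0=3
L[1]='N': occ=1, LF[1]=C('N')+1=3+1=4
L[2]='$': occ=0, LF[2]=C('$')+0=0+0=0
L[3]='n': occ=0, LF[3]=C('n')+0=6+0=6
L[4]='n': occ=1, LF[4]=C('n')+1=6+1=7
L[5]='M': occ=0, LF[5]=C('M')+0=1+0=1
L[6]='N': occ=2, LF[6]=C('N')+2=3+2=5
L[7]='M': occ=1, LF[7]=C('M')+1=1+1=2

Answer: 3 4 0 6 7 1 5 2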